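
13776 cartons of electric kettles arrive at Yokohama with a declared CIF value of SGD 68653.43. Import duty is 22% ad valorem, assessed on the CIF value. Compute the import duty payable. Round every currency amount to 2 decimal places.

Import duty = 68653.43 × 22% = 15103.75

Import duty: SGD 15103.75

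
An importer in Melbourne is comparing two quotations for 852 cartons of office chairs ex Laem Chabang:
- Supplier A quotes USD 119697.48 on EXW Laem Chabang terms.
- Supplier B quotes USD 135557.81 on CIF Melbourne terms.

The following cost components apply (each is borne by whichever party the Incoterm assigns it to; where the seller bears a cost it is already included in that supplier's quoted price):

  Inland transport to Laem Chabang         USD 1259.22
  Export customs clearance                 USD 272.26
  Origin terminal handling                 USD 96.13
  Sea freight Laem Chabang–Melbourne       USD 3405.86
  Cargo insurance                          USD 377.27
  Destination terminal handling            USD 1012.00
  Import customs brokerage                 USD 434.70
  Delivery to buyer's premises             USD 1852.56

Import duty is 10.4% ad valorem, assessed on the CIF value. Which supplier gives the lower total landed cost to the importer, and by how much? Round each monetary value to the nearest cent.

Supplier A is cheaper by USD 11536.35

Supplier A (EXW):
CIF value = EXW price + inland to port + export clearance + origin terminal + freight + insurance = 119697.48 + 1259.22 + 272.26 + 96.13 + 3405.86 + 377.27 = 125108.22
Import duty = 125108.22 × 10.4% = 13011.25
Buyer bears (A): 1259.22 + 272.26 + 96.13 + 3405.86 + 377.27 + 1012.00 + 434.70 + 1852.56 = 8710.00
Landed cost (A) = invoice 119697.48 + 8710.00 + duty 13011.25 = 141418.73
Supplier B (CIF):
The CIF price already equals the CIF value: 135557.81
Import duty = 135557.81 × 10.4% = 14098.01
Buyer bears (B): 1012.00 + 434.70 + 1852.56 = 3299.26
Landed cost (B) = invoice 135557.81 + 3299.26 + duty 14098.01 = 152955.08
Difference = |141418.73 − 152955.08| = 11536.35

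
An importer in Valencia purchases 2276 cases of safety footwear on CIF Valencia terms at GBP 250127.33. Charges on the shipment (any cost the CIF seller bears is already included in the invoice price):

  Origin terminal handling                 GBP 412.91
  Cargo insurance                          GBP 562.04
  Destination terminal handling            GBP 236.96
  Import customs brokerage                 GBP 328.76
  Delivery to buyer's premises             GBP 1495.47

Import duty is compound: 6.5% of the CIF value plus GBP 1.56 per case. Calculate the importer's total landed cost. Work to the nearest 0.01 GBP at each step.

CIF: the seller pays costs through ocean freight and marine insurance to the destination port.
Already in the invoice (seller's account under CIF): origin terminal, insurance — exclude.
The CIF price already equals the CIF value: 250127.33
Ad valorem component: 250127.33 × 6.5% = 16258.28
Specific component: 2276 × 1.56 = 3550.56
Import duty = 16258.28 + 3550.56 = 19808.84
Buyer bears: destination terminal 236.96 + brokerage 328.76 + delivery 1495.47 + duty 19808.84 = 21870.03
Landed cost = invoice 250127.33 + 21870.03 = 271997.36

Total landed cost: GBP 271997.36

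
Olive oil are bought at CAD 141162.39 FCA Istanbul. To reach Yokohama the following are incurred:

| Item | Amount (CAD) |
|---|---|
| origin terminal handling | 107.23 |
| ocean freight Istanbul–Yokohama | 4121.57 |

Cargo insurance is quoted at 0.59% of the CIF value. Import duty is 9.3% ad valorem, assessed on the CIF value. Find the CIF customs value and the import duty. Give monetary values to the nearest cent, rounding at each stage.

Let C be the CIF value. C = FCA price + pre-shipment costs + freight + 0.59% × C
C − 0.59% × C = 141162.39 + 107.23 + 4121.57
0.9941 × C = 145391.19
C = 145391.19 / 0.9941 = 146254.09
Insurance premium = 0.59% × 146254.09 = 862.90
Import duty = 146254.09 × 9.3% = 13601.63

CIF value: CAD 146254.09; import duty: CAD 13601.63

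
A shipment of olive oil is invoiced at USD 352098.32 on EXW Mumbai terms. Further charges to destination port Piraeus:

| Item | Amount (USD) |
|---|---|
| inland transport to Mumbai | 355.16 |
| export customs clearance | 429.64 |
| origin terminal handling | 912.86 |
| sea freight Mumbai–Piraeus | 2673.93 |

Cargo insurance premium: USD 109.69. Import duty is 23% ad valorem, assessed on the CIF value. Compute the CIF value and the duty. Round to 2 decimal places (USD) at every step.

CIF value: USD 356579.60; import duty: USD 82013.31

CIF = EXW price + pre-shipment costs + freight + insurance
CIF = 352098.32 + 355.16 + 429.64 + 912.86 + 2673.93 + 109.69 = 356579.60
Import duty = 356579.60 × 23% = 82013.31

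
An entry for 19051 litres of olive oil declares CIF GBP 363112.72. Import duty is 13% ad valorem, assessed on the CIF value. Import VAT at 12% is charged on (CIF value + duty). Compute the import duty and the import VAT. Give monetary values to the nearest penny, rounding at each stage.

Import duty = 363112.72 × 13% = 47204.65
VAT base = CIF + duty = 363112.72 + 47204.65 = 410317.37
Import VAT = 410317.37 × 12% = 49238.08

Import duty: GBP 47204.65; import VAT: GBP 49238.08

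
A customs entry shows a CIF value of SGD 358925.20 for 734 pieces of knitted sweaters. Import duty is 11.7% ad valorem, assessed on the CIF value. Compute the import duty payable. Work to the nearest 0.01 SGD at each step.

Import duty = 358925.20 × 11.7% = 41994.25

Import duty: SGD 41994.25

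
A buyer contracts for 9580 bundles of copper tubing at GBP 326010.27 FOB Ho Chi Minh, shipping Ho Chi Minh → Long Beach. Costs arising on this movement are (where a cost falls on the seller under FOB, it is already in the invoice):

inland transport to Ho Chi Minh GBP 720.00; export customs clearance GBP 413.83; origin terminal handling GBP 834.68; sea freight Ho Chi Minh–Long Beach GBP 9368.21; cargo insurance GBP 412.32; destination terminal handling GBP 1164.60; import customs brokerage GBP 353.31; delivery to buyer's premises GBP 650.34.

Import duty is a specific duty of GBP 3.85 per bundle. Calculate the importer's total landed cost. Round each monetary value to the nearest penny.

Total landed cost: GBP 374842.05

FOB: the seller bears costs until goods are on board at the origin port; the buyer bears freight, insurance and all costs thereafter.
Already in the invoice (seller's account under FOB): inland to port, export clearance, origin terminal — exclude.
CIF value = FOB price + freight + insurance = 326010.27 + 9368.21 + 412.32 = 335790.80
Import duty = 9580 × 3.85 = 36883.00
Buyer bears: freight 9368.21 + insurance 412.32 + destination terminal 1164.60 + brokerage 353.31 + delivery 650.34 + duty 36883.00 = 48831.78
Landed cost = invoice 326010.27 + 48831.78 = 374842.05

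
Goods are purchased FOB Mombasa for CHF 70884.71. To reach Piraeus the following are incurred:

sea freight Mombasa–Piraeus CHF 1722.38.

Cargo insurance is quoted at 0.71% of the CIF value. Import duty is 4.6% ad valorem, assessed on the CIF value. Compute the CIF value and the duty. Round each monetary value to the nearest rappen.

Let C be the CIF value. C = FOB price + freight + 0.71% × C
C − 0.71% × C = 70884.71 + 1722.38
0.9929 × C = 72607.09
C = 72607.09 / 0.9929 = 73126.29
Insurance premium = 0.71% × 73126.29 = 519.20
Import duty = 73126.29 × 4.6% = 3363.81

CIF value: CHF 73126.29; import duty: CHF 3363.81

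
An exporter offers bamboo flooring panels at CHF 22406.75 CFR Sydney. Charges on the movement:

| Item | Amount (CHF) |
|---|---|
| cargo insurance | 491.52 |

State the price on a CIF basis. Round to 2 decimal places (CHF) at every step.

CIF price: CHF 22898.27

From CFR to CIF, the seller additionally bears: insurance.
CIF price = 22406.75 + 491.52 = 22898.27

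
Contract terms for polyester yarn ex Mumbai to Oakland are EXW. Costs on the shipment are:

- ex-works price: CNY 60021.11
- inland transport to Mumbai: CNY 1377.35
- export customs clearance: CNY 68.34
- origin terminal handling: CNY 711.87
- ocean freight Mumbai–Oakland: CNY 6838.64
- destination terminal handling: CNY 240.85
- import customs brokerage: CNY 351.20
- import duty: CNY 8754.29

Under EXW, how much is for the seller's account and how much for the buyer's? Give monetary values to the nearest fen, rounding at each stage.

Seller: CNY 60021.11; buyer: CNY 18342.54

EXW: the seller makes goods available at their premises; the buyer bears all onward costs.
Seller's account: goods 60021.11 = 60021.11
Buyer's account: inland to port 1377.35 + export clearance 68.34 + origin terminal 711.87 + freight 6838.64 + destination terminal 240.85 + brokerage 351.20 + duty 8754.29 = 18342.54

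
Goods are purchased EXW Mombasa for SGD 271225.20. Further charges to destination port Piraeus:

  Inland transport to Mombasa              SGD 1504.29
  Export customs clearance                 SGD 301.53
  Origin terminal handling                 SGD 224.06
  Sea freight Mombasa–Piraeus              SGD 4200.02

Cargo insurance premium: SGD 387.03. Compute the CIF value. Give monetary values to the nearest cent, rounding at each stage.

CIF = EXW price + pre-shipment costs + freight + insurance
CIF = 271225.20 + 1504.29 + 301.53 + 224.06 + 4200.02 + 387.03 = 277842.13

CIF value: SGD 277842.13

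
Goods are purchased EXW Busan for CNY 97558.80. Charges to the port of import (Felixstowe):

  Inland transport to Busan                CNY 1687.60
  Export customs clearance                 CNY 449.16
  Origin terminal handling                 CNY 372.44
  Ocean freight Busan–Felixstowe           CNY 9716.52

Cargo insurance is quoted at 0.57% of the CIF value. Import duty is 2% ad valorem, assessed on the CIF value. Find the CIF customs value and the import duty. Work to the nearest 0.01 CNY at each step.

CIF value: CNY 110413.88; import duty: CNY 2208.28

Let C be the CIF value. C = EXW price + pre-shipment costs + freight + 0.57% × C
C − 0.57% × C = 97558.80 + 1687.60 + 449.16 + 372.44 + 9716.52
0.9943 × C = 109784.52
C = 109784.52 / 0.9943 = 110413.88
Insurance premium = 0.57% × 110413.88 = 629.36
Import duty = 110413.88 × 2% = 2208.28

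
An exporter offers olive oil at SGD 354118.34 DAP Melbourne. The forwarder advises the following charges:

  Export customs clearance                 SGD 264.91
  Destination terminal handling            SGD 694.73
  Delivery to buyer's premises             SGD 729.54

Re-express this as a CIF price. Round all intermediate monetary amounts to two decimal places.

CIF price: SGD 352694.07

Not relevant to the conversion: export clearance — on the seller under both DAP and CIF; already in the DAP price and stays in the CIF price.
From DAP to CIF, the seller no longer bears: destination terminal, delivery.
CIF price = 354118.34 − 694.73 − 729.54 = 352694.07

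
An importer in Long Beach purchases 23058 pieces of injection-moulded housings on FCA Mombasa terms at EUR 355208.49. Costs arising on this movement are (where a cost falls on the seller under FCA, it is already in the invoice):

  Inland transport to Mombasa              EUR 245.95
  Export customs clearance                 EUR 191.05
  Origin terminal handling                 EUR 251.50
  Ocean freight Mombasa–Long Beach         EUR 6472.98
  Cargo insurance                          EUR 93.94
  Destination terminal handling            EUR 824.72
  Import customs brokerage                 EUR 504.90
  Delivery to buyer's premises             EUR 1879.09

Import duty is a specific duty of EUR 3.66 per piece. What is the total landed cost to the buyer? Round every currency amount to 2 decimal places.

FCA: the seller delivers export-cleared goods to the carrier; the buyer bears costs from that point.
Already in the invoice (seller's account under FCA): inland to port, export clearance — exclude.
CIF value = FCA price + origin terminal + freight + insurance = 355208.49 + 251.50 + 6472.98 + 93.94 = 362026.91
Import duty = 23058 × 3.66 = 84392.28
Buyer bears: origin terminal 251.50 + freight 6472.98 + insurance 93.94 + destination terminal 824.72 + brokerage 504.90 + delivery 1879.09 + duty 84392.28 = 94419.41
Landed cost = invoice 355208.49 + 94419.41 = 449627.90

Total landed cost: EUR 449627.90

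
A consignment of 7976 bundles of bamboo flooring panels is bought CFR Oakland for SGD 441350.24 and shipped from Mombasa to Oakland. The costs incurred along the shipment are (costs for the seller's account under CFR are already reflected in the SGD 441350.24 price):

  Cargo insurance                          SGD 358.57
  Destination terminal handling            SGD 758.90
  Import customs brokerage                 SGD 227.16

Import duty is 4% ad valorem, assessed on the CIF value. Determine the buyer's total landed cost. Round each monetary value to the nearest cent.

Total landed cost: SGD 460363.22

CFR: the seller pays costs through ocean freight to the destination port, but not insurance.
CIF value = CFR price + insurance = 441350.24 + 358.57 = 441708.81
Import duty = 441708.81 × 4% = 17668.35
Buyer bears: insurance 358.57 + destination terminal 758.90 + brokerage 227.16 + duty 17668.35 = 19012.98
Landed cost = invoice 441350.24 + 19012.98 = 460363.22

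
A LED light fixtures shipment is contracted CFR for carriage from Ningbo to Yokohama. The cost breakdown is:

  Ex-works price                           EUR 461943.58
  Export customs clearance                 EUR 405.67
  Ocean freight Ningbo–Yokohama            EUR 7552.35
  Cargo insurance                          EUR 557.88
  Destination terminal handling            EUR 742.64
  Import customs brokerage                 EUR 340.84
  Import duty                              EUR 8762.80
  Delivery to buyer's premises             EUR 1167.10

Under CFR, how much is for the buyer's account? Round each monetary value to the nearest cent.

Buyer's account: EUR 11571.26

CFR: the seller pays costs through ocean freight to the destination port, but not insurance.
Seller's account: goods 461943.58 + export clearance 405.67 + freight 7552.35 = 469901.60
Buyer's account: insurance 557.88 + destination terminal 742.64 + brokerage 340.84 + duty 8762.80 + delivery 1167.10 = 11571.26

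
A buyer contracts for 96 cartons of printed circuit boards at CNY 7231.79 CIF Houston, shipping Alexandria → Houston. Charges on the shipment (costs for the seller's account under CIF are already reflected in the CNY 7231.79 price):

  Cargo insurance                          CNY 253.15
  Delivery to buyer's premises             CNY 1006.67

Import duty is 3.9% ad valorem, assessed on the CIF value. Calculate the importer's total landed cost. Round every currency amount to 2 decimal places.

Total landed cost: CNY 8520.50

CIF: the seller pays costs through ocean freight and marine insurance to the destination port.
Already in the invoice (seller's account under CIF): insurance — exclude.
The CIF price already equals the CIF value: 7231.79
Import duty = 7231.79 × 3.9% = 282.04
Buyer bears: delivery 1006.67 + duty 282.04 = 1288.71
Landed cost = invoice 7231.79 + 1288.71 = 8520.50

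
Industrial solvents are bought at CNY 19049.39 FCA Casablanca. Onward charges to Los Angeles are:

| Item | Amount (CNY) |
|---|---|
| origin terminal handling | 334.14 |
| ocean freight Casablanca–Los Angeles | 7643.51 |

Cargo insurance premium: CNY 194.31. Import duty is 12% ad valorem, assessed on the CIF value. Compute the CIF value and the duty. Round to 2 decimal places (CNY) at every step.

CIF = FCA price + pre-shipment costs + freight + insurance
CIF = 19049.39 + 334.14 + 7643.51 + 194.31 = 27221.35
Import duty = 27221.35 × 12% = 3266.56

CIF value: CNY 27221.35; import duty: CNY 3266.56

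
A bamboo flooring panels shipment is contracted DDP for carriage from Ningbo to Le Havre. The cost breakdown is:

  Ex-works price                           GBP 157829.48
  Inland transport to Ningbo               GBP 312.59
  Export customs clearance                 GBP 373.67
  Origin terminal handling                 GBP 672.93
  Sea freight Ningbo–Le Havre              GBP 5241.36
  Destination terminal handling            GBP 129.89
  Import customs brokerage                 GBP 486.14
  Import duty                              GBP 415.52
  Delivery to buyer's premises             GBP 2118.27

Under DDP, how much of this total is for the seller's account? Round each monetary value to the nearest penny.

Seller's account: GBP 167579.85

DDP: the seller bears all costs including import duty.
Seller's account: goods 157829.48 + inland to port 312.59 + export clearance 373.67 + origin terminal 672.93 + freight 5241.36 + destination terminal 129.89 + brokerage 486.14 + duty 415.52 + delivery 2118.27 = 167579.85
Buyer's account: 0.00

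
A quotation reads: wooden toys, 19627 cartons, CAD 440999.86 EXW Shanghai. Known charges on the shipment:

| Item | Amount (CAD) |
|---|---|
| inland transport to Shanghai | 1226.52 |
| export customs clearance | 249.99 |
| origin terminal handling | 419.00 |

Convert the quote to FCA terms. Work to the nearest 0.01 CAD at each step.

FCA price: CAD 442476.37

Not relevant to the conversion: origin terminal — on the buyer under both terms; not part of either seller's price.
From EXW to FCA, the seller additionally bears: inland to port, export clearance.
FCA price = 440999.86 + 1226.52 + 249.99 = 442476.37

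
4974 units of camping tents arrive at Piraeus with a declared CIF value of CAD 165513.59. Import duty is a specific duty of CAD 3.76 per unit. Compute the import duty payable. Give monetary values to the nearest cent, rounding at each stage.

Import duty = 4974 × 3.76 = 18702.24

Import duty: CAD 18702.24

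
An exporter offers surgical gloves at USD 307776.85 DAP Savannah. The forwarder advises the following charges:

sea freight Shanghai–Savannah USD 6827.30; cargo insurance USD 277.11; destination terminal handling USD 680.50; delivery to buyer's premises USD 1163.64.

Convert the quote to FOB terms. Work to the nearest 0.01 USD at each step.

FOB price: USD 298828.30

From DAP to FOB, the seller no longer bears: freight, insurance, destination terminal, delivery.
FOB price = 307776.85 − 6827.30 − 277.11 − 680.50 − 1163.64 = 298828.30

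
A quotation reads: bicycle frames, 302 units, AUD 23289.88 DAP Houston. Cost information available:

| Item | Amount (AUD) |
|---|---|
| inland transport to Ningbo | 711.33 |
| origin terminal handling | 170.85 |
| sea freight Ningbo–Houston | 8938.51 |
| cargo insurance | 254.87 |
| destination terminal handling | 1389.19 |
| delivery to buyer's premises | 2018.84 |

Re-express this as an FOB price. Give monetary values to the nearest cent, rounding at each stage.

Not relevant to the conversion: inland to port, origin terminal — on the seller under both DAP and FOB; already in the DAP price and stays in the FOB price.
From DAP to FOB, the seller no longer bears: freight, insurance, destination terminal, delivery.
FOB price = 23289.88 − 8938.51 − 254.87 − 1389.19 − 2018.84 = 10688.47

FOB price: AUD 10688.47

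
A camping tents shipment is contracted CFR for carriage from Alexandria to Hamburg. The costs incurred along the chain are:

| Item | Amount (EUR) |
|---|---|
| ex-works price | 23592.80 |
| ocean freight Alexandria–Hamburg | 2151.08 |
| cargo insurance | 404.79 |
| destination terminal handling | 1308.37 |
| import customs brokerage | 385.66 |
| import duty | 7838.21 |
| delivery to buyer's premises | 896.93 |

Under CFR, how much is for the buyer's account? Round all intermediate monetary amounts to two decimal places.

CFR: the seller pays costs through ocean freight to the destination port, but not insurance.
Seller's account: goods 23592.80 + freight 2151.08 = 25743.88
Buyer's account: insurance 404.79 + destination terminal 1308.37 + brokerage 385.66 + duty 7838.21 + delivery 896.93 = 10833.96

Buyer's account: EUR 10833.96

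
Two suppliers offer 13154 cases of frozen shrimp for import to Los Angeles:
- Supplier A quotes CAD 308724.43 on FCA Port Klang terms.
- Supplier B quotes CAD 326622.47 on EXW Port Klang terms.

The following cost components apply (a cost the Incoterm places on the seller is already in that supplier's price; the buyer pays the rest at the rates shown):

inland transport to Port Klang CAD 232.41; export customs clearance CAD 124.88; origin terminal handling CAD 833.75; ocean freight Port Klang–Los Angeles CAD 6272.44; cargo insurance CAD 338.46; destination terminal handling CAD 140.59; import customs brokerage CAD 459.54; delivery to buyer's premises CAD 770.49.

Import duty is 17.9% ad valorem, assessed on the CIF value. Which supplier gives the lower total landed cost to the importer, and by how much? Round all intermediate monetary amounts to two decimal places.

Supplier A (FCA):
CIF value = FCA price + origin terminal + freight + insurance = 308724.43 + 833.75 + 6272.44 + 338.46 = 316169.08
Import duty = 316169.08 × 17.9% = 56594.27
Buyer bears (A): 833.75 + 6272.44 + 338.46 + 140.59 + 459.54 + 770.49 = 8815.27
Landed cost (A) = invoice 308724.43 + 8815.27 + duty 56594.27 = 374133.97
Supplier B (EXW):
CIF value = EXW price + inland to port + export clearance + origin terminal + freight + insurance = 326622.47 + 232.41 + 124.88 + 833.75 + 6272.44 + 338.46 = 334424.41
Import duty = 334424.41 × 17.9% = 59861.97
Buyer bears (B): 232.41 + 124.88 + 833.75 + 6272.44 + 338.46 + 140.59 + 459.54 + 770.49 = 9172.56
Landed cost (B) = invoice 326622.47 + 9172.56 + duty 59861.97 = 395657.00
Difference = |374133.97 − 395657.00| = 21523.03

Supplier A is cheaper by CAD 21523.03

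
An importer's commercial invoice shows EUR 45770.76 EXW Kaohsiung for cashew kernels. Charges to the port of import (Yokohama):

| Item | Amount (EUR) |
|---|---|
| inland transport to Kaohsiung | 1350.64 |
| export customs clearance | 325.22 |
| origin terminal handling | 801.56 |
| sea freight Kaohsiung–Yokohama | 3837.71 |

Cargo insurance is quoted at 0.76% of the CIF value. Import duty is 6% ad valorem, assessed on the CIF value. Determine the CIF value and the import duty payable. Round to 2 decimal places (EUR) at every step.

CIF value: EUR 52484.77; import duty: EUR 3149.09

Let C be the CIF value. C = EXW price + pre-shipment costs + freight + 0.76% × C
C − 0.76% × C = 45770.76 + 1350.64 + 325.22 + 801.56 + 3837.71
0.9924 × C = 52085.89
C = 52085.89 / 0.9924 = 52484.77
Insurance premium = 0.76% × 52484.77 = 398.88
Import duty = 52484.77 × 6% = 3149.09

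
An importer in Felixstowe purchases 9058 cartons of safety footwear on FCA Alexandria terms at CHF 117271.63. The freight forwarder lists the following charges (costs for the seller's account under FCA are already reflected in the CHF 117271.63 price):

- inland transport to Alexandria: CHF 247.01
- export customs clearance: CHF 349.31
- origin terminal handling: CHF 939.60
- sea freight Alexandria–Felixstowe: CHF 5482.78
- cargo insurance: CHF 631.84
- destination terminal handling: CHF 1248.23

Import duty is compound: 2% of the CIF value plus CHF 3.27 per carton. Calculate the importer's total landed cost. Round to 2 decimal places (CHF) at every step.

Total landed cost: CHF 157680.26

FCA: the seller delivers export-cleared goods to the carrier; the buyer bears costs from that point.
Already in the invoice (seller's account under FCA): inland to port, export clearance — exclude.
CIF value = FCA price + origin terminal + freight + insurance = 117271.63 + 939.60 + 5482.78 + 631.84 = 124325.85
Ad valorem component: 124325.85 × 2% = 2486.52
Specific component: 9058 × 3.27 = 29619.66
Import duty = 2486.52 + 29619.66 = 32106.18
Buyer bears: origin terminal 939.60 + freight 5482.78 + insurance 631.84 + destination terminal 1248.23 + duty 32106.18 = 40408.63
Landed cost = invoice 117271.63 + 40408.63 = 157680.26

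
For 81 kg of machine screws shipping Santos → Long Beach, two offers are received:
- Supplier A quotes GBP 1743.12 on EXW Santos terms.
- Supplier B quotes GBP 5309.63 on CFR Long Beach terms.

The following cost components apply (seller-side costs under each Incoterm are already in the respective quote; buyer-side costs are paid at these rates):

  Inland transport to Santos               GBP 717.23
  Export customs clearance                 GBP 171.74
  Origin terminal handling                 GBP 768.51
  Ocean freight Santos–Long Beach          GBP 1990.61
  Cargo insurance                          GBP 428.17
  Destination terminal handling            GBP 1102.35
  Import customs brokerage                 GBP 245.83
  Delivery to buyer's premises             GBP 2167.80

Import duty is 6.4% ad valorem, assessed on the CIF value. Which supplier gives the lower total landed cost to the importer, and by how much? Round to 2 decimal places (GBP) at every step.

Supplier B is cheaper by GBP 86.80

Supplier A (EXW):
CIF value = EXW price + inland to port + export clearance + origin terminal + freight + insurance = 1743.12 + 717.23 + 171.74 + 768.51 + 1990.61 + 428.17 = 5819.38
Import duty = 5819.38 × 6.4% = 372.44
Buyer bears (A): 717.23 + 171.74 + 768.51 + 1990.61 + 428.17 + 1102.35 + 245.83 + 2167.80 = 7592.24
Landed cost (A) = invoice 1743.12 + 7592.24 + duty 372.44 = 9707.80
Supplier B (CFR):
CIF value = CFR price + insurance = 5309.63 + 428.17 = 5737.80
Import duty = 5737.80 × 6.4% = 367.22
Buyer bears (B): 428.17 + 1102.35 + 245.83 + 2167.80 = 3944.15
Landed cost (B) = invoice 5309.63 + 3944.15 + duty 367.22 = 9621.00
Difference = |9707.80 − 9621.00| = 86.80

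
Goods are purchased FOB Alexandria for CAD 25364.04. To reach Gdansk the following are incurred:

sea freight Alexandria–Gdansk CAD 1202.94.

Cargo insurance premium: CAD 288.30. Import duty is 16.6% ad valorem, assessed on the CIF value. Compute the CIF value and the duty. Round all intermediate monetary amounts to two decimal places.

CIF = FOB price + freight + insurance
CIF = 25364.04 + 1202.94 + 288.30 = 26855.28
Import duty = 26855.28 × 16.6% = 4457.98

CIF value: CAD 26855.28; import duty: CAD 4457.98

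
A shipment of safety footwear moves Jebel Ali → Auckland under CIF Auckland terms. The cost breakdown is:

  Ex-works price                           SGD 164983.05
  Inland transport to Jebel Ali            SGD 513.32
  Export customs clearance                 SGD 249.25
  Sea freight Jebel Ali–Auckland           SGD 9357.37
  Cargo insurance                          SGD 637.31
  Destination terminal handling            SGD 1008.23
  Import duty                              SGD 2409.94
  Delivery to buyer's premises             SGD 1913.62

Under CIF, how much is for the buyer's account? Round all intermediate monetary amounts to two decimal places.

Buyer's account: SGD 5331.79

CIF: the seller pays costs through ocean freight and marine insurance to the destination port.
Seller's account: goods 164983.05 + inland to port 513.32 + export clearance 249.25 + freight 9357.37 + insurance 637.31 = 175740.30
Buyer's account: destination terminal 1008.23 + duty 2409.94 + delivery 1913.62 = 5331.79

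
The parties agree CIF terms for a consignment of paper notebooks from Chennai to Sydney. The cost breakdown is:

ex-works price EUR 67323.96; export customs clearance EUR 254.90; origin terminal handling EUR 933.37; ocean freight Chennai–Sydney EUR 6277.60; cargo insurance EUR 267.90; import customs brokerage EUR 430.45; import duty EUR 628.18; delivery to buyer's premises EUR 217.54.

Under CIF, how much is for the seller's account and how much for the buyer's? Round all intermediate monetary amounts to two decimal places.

CIF: the seller pays costs through ocean freight and marine insurance to the destination port.
Seller's account: goods 67323.96 + export clearance 254.90 + origin terminal 933.37 + freight 6277.60 + insurance 267.90 = 75057.73
Buyer's account: brokerage 430.45 + duty 628.18 + delivery 217.54 = 1276.17

Seller: EUR 75057.73; buyer: EUR 1276.17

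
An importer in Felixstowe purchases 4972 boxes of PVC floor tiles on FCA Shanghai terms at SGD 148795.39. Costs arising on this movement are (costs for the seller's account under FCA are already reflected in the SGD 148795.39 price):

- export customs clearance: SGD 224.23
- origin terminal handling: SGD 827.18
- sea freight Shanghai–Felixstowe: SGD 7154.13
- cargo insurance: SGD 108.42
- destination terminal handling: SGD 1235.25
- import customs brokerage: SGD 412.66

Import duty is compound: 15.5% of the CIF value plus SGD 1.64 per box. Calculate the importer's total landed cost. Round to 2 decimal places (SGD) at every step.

Total landed cost: SGD 191004.30

FCA: the seller delivers export-cleared goods to the carrier; the buyer bears costs from that point.
Already in the invoice (seller's account under FCA): export clearance — exclude.
CIF value = FCA price + origin terminal + freight + insurance = 148795.39 + 827.18 + 7154.13 + 108.42 = 156885.12
Ad valorem component: 156885.12 × 15.5% = 24317.19
Specific component: 4972 × 1.64 = 8154.08
Import duty = 24317.19 + 8154.08 = 32471.27
Buyer bears: origin terminal 827.18 + freight 7154.13 + insurance 108.42 + destination terminal 1235.25 + brokerage 412.66 + duty 32471.27 = 42208.91
Landed cost = invoice 148795.39 + 42208.91 = 191004.30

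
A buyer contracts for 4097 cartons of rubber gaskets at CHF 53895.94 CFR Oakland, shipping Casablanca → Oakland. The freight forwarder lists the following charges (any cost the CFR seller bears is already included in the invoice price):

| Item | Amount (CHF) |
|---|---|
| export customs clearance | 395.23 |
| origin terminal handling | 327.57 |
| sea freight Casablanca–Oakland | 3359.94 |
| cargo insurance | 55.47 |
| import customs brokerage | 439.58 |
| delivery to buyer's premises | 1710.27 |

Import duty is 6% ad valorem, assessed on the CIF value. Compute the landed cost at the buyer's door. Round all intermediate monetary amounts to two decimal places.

CFR: the seller pays costs through ocean freight to the destination port, but not insurance.
Already in the invoice (seller's account under CFR): export clearance, origin terminal, freight — exclude.
CIF value = CFR price + insurance = 53895.94 + 55.47 = 53951.41
Import duty = 53951.41 × 6% = 3237.08
Buyer bears: insurance 55.47 + brokerage 439.58 + delivery 1710.27 + duty 3237.08 = 5442.40
Landed cost = invoice 53895.94 + 5442.40 = 59338.34

Total landed cost: CHF 59338.34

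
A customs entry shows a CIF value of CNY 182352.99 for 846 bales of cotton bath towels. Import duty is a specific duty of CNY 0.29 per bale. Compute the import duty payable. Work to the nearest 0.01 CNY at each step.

Import duty: CNY 245.34

Import duty = 846 × 0.29 = 245.34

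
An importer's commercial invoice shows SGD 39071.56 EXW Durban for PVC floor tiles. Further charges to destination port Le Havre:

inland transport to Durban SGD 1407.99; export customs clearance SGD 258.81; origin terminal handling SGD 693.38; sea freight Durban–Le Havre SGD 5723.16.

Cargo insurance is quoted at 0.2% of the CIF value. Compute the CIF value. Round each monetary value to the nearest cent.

Let C be the CIF value. C = EXW price + pre-shipment costs + freight + 0.2% × C
C − 0.2% × C = 39071.56 + 1407.99 + 258.81 + 693.38 + 5723.16
0.998 × C = 47154.90
C = 47154.90 / 0.998 = 47249.40
Insurance premium = 0.2% × 47249.40 = 94.50

CIF value: SGD 47249.40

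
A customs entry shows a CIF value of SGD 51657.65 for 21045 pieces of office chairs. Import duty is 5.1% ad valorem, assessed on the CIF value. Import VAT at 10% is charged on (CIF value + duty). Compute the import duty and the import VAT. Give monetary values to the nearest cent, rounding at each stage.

Import duty: SGD 2634.54; import VAT: SGD 5429.22

Import duty = 51657.65 × 5.1% = 2634.54
VAT base = CIF + duty = 51657.65 + 2634.54 = 54292.19
Import VAT = 54292.19 × 10% = 5429.22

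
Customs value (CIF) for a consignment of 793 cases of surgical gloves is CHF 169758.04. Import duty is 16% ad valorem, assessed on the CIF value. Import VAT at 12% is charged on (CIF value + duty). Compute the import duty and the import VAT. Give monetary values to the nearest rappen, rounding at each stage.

Import duty: CHF 27161.29; import VAT: CHF 23630.32

Import duty = 169758.04 × 16% = 27161.29
VAT base = CIF + duty = 169758.04 + 27161.29 = 196919.33
Import VAT = 196919.33 × 12% = 23630.32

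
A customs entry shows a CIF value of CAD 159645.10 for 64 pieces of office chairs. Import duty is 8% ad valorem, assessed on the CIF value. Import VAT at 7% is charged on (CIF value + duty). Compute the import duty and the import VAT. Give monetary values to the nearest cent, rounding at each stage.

Import duty = 159645.10 × 8% = 12771.61
VAT base = CIF + duty = 159645.10 + 12771.61 = 172416.71
Import VAT = 172416.71 × 7% = 12069.17

Import duty: CAD 12771.61; import VAT: CAD 12069.17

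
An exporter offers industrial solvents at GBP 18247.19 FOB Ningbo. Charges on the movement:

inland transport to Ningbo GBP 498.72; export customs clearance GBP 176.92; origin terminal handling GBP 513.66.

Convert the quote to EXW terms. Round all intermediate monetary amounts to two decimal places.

EXW price: GBP 17057.89

From FOB to EXW, the seller no longer bears: inland to port, export clearance, origin terminal.
EXW price = 18247.19 − 498.72 − 176.92 − 513.66 = 17057.89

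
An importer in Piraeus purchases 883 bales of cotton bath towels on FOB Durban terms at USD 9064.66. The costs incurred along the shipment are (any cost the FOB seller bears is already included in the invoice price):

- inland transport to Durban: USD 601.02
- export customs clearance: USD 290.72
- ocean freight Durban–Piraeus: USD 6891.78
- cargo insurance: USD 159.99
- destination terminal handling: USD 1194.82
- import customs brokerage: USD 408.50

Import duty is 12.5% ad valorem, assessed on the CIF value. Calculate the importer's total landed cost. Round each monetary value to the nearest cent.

Total landed cost: USD 19734.30

FOB: the seller bears costs until goods are on board at the origin port; the buyer bears freight, insurance and all costs thereafter.
Already in the invoice (seller's account under FOB): inland to port, export clearance — exclude.
CIF value = FOB price + freight + insurance = 9064.66 + 6891.78 + 159.99 = 16116.43
Import duty = 16116.43 × 12.5% = 2014.55
Buyer bears: freight 6891.78 + insurance 159.99 + destination terminal 1194.82 + brokerage 408.50 + duty 2014.55 = 10669.64
Landed cost = invoice 9064.66 + 10669.64 = 19734.30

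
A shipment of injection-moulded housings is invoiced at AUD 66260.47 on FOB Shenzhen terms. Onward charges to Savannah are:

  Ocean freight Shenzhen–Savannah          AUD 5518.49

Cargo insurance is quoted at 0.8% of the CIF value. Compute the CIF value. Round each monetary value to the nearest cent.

Let C be the CIF value. C = FOB price + freight + 0.8% × C
C − 0.8% × C = 66260.47 + 5518.49
0.992 × C = 71778.96
C = 71778.96 / 0.992 = 72357.82
Insurance premium = 0.8% × 72357.82 = 578.86

CIF value: AUD 72357.82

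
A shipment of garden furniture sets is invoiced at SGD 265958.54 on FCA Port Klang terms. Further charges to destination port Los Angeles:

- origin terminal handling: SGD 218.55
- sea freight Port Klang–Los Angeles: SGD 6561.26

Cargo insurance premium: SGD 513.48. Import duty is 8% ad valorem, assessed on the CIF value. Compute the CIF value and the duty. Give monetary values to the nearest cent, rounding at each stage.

CIF value: SGD 273251.83; import duty: SGD 21860.15

CIF = FCA price + pre-shipment costs + freight + insurance
CIF = 265958.54 + 218.55 + 6561.26 + 513.48 = 273251.83
Import duty = 273251.83 × 8% = 21860.15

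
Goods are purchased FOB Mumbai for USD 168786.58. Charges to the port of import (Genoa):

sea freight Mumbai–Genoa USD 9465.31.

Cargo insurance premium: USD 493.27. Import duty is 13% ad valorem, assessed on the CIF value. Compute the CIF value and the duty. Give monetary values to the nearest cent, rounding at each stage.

CIF = FOB price + freight + insurance
CIF = 168786.58 + 9465.31 + 493.27 = 178745.16
Import duty = 178745.16 × 13% = 23236.87

CIF value: USD 178745.16; import duty: USD 23236.87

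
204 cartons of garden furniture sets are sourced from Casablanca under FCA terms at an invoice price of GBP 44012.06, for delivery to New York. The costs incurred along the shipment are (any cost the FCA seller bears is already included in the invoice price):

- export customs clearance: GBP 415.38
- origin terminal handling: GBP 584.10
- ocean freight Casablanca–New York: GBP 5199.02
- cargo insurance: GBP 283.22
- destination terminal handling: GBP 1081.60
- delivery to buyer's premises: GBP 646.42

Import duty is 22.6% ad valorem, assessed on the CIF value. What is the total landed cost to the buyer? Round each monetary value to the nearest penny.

FCA: the seller delivers export-cleared goods to the carrier; the buyer bears costs from that point.
Already in the invoice (seller's account under FCA): export clearance — exclude.
CIF value = FCA price + origin terminal + freight + insurance = 44012.06 + 584.10 + 5199.02 + 283.22 = 50078.40
Import duty = 50078.40 × 22.6% = 11317.72
Buyer bears: origin terminal 584.10 + freight 5199.02 + insurance 283.22 + destination terminal 1081.60 + delivery 646.42 + duty 11317.72 = 19112.08
Landed cost = invoice 44012.06 + 19112.08 = 63124.14

Total landed cost: GBP 63124.14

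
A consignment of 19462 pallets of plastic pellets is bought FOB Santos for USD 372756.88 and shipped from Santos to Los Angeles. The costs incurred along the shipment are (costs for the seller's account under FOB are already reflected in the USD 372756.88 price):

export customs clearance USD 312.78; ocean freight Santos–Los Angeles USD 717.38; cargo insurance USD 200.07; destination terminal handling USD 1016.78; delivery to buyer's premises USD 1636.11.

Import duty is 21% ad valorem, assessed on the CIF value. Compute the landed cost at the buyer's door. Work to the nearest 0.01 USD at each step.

FOB: the seller bears costs until goods are on board at the origin port; the buyer bears freight, insurance and all costs thereafter.
Already in the invoice (seller's account under FOB): export clearance — exclude.
CIF value = FOB price + freight + insurance = 372756.88 + 717.38 + 200.07 = 373674.33
Import duty = 373674.33 × 21% = 78471.61
Buyer bears: freight 717.38 + insurance 200.07 + destination terminal 1016.78 + delivery 1636.11 + duty 78471.61 = 82041.95
Landed cost = invoice 372756.88 + 82041.95 = 454798.83

Total landed cost: USD 454798.83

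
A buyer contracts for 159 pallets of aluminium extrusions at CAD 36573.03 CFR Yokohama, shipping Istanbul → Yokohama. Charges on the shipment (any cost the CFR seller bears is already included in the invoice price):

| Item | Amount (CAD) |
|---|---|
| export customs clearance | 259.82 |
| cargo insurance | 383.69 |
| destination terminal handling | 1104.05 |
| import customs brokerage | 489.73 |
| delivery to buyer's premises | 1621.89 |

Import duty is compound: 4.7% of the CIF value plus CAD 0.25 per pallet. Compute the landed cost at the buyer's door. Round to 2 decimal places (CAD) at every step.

CFR: the seller pays costs through ocean freight to the destination port, but not insurance.
Already in the invoice (seller's account under CFR): export clearance — exclude.
CIF value = CFR price + insurance = 36573.03 + 383.69 = 36956.72
Ad valorem component: 36956.72 × 4.7% = 1736.97
Specific component: 159 × 0.25 = 39.75
Import duty = 1736.97 + 39.75 = 1776.72
Buyer bears: insurance 383.69 + destination terminal 1104.05 + brokerage 489.73 + delivery 1621.89 + duty 1776.72 = 5376.08
Landed cost = invoice 36573.03 + 5376.08 = 41949.11

Total landed cost: CAD 41949.11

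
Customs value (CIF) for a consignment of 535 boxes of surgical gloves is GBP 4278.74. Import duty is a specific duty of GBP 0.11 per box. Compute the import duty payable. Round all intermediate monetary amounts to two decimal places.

Import duty = 535 × 0.11 = 58.85

Import duty: GBP 58.85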